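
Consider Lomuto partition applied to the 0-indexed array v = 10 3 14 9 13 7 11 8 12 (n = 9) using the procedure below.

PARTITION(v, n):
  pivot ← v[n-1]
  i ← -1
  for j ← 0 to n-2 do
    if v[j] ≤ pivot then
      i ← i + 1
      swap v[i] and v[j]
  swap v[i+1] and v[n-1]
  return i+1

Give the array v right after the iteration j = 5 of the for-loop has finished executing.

pivot=12, i=-1
j=0: 10≤12, i=0, swap(0,0) ⇒ 10 3 14 9 13 7 11 8 12
j=1: 3≤12, i=1, swap(1,1) ⇒ 10 3 14 9 13 7 11 8 12
j=2: 14>12, skip
j=3: 9≤12, i=2, swap(2,3) ⇒ 10 3 9 14 13 7 11 8 12
j=4: 13>12, skip
j=5: 7≤12, i=3, swap(3,5) ⇒ 10 3 9 7 13 14 11 8 12
(after j=5) v = 10 3 9 7 13 14 11 8 12

10 3 9 7 13 14 11 8 12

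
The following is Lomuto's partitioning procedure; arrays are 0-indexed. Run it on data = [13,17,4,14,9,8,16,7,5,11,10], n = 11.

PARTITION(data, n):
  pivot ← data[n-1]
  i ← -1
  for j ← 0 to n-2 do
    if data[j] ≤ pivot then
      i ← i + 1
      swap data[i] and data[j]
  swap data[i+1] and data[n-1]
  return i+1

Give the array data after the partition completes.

pivot = data[10] = 10; i = -1
j=0: data[0]=13 > 10 → no swap
j=1: data[1]=17 > 10 → no swap
j=2: data[2]=4 ≤ 10 → i=0, swap data[0],data[2] → [4,17,13,14,9,8,16,7,5,11,10]
j=3: data[3]=14 > 10 → no swap
j=4: data[4]=9 ≤ 10 → i=1, swap data[1],data[4] → [4,9,13,14,17,8,16,7,5,11,10]
j=5: data[5]=8 ≤ 10 → i=2, swap data[2],data[5] → [4,9,8,14,17,13,16,7,5,11,10]
j=6: data[6]=16 > 10 → no swap
j=7: data[7]=7 ≤ 10 → i=3, swap data[3],data[7] → [4,9,8,7,17,13,16,14,5,11,10]
j=8: data[8]=5 ≤ 10 → i=4, swap data[4],data[8] → [4,9,8,7,5,13,16,14,17,11,10]
j=9: data[9]=11 > 10 → no swap
final swap data[5],data[10] → [4,9,8,7,5,10,16,14,17,11,13]; return 5

[4,9,8,7,5,10,16,14,17,11,13]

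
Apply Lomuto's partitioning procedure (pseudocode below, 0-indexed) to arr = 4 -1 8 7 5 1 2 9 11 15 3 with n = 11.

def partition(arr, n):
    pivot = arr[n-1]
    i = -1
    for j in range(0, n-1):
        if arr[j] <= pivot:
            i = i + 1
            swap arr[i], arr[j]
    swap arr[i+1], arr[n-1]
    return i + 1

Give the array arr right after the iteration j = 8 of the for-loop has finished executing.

pivot=3, i=-1
j=0: 4>3, skip
j=1: -1≤3, i=0, swap(0,1) ⇒ -1 4 8 7 5 1 2 9 11 15 3
j=2: 8>3, skip
j=3: 7>3, skip
j=4: 5>3, skip
j=5: 1≤3, i=1, swap(1,5) ⇒ -1 1 8 7 5 4 2 9 11 15 3
j=6: 2≤3, i=2, swap(2,6) ⇒ -1 1 2 7 5 4 8 9 11 15 3
j=7: 9>3, skip
j=8: 11>3, skip
(after j=8) arr = -1 1 2 7 5 4 8 9 11 15 3

-1 1 2 7 5 4 8 9 11 15 3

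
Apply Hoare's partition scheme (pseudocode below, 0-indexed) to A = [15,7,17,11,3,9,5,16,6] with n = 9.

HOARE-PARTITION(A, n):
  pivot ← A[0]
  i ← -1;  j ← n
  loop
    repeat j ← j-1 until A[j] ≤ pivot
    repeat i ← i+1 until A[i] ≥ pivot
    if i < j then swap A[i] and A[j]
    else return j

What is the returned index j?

5

pivot = A[0] = 15; i = -1, j = 9
j→8 (A[8]=6≤15), i→0 (A[0]=15≥15); i<j, swap → [6,7,17,11,3,9,5,16,15]
j→6 (A[6]=5≤15), i→2 (A[2]=17≥15); i<j, swap → [6,7,5,11,3,9,17,16,15]
j→5, i→6; i≥j, return j=5. A = [6,7,5,11,3,9,17,16,15]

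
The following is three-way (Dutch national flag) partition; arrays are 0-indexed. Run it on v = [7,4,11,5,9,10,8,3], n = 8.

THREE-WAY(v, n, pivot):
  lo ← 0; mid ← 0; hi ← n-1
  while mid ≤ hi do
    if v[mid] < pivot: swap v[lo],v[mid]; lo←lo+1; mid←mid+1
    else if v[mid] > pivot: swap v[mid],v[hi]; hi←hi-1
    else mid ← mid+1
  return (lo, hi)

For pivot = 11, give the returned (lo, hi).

(7, 7)

pivot = 11; lo=0, mid=0, hi=7
v[mid]=7<11: swap v[0],v[0]; lo=1,mid=1 → [7,4,11,5,9,10,8,3]
v[mid]=4<11: swap v[1],v[1]; lo=2,mid=2 → [7,4,11,5,9,10,8,3]
v[mid]=11=11: mid=3
v[mid]=5<11: swap v[2],v[3]; lo=3,mid=4 → [7,4,5,11,9,10,8,3]
v[mid]=9<11: swap v[3],v[4]; lo=4,mid=5 → [7,4,5,9,11,10,8,3]
v[mid]=10<11: swap v[4],v[5]; lo=5,mid=6 → [7,4,5,9,10,11,8,3]
v[mid]=8<11: swap v[5],v[6]; lo=6,mid=7 → [7,4,5,9,10,8,11,3]
v[mid]=3<11: swap v[6],v[7]; lo=7,mid=8 → [7,4,5,9,10,8,3,11]
end: lo=7, hi=7; v = [7,4,5,9,10,8,3,11]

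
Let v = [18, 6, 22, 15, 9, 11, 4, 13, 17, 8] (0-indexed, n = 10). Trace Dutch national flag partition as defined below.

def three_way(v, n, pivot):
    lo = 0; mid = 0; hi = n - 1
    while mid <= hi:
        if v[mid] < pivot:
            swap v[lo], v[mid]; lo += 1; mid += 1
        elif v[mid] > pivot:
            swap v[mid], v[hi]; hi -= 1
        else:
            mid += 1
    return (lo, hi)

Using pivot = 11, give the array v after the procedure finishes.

[8, 6, 4, 9, 11, 15, 13, 17, 22, 18]

pivot = 11; lo=0, mid=0, hi=9
v[mid]=18>11: swap v[0],v[9]; hi=8 → [8, 6, 22, 15, 9, 11, 4, 13, 17, 18]
v[mid]=8<11: swap v[0],v[0]; lo=1,mid=1 → [8, 6, 22, 15, 9, 11, 4, 13, 17, 18]
v[mid]=6<11: swap v[1],v[1]; lo=2,mid=2 → [8, 6, 22, 15, 9, 11, 4, 13, 17, 18]
v[mid]=22>11: swap v[2],v[8]; hi=7 → [8, 6, 17, 15, 9, 11, 4, 13, 22, 18]
v[mid]=17>11: swap v[2],v[7]; hi=6 → [8, 6, 13, 15, 9, 11, 4, 17, 22, 18]
v[mid]=13>11: swap v[2],v[6]; hi=5 → [8, 6, 4, 15, 9, 11, 13, 17, 22, 18]
v[mid]=4<11: swap v[2],v[2]; lo=3,mid=3 → [8, 6, 4, 15, 9, 11, 13, 17, 22, 18]
v[mid]=15>11: swap v[3],v[5]; hi=4 → [8, 6, 4, 11, 9, 15, 13, 17, 22, 18]
v[mid]=11=11: mid=4
v[mid]=9<11: swap v[3],v[4]; lo=4,mid=5 → [8, 6, 4, 9, 11, 15, 13, 17, 22, 18]
end: lo=4, hi=4; v = [8, 6, 4, 9, 11, 15, 13, 17, 22, 18]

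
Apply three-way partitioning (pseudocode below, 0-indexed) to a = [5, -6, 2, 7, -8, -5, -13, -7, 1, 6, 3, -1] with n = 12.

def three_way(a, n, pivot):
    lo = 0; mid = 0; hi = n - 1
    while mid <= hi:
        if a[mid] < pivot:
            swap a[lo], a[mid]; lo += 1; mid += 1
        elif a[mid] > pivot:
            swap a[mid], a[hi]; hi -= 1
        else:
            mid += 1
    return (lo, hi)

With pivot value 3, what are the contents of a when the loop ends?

[-1, -6, 2, -8, -5, -13, -7, 1, 3, 6, 7, 5]

pivot = 3; lo=0, mid=0, hi=11
a[mid]=5>3: swap a[0],a[11]; hi=10 → [-1, -6, 2, 7, -8, -5, -13, -7, 1, 6, 3, 5]
a[mid]=-1<3: swap a[0],a[0]; lo=1,mid=1 → [-1, -6, 2, 7, -8, -5, -13, -7, 1, 6, 3, 5]
a[mid]=-6<3: swap a[1],a[1]; lo=2,mid=2 → [-1, -6, 2, 7, -8, -5, -13, -7, 1, 6, 3, 5]
a[mid]=2<3: swap a[2],a[2]; lo=3,mid=3 → [-1, -6, 2, 7, -8, -5, -13, -7, 1, 6, 3, 5]
a[mid]=7>3: swap a[3],a[10]; hi=9 → [-1, -6, 2, 3, -8, -5, -13, -7, 1, 6, 7, 5]
a[mid]=3=3: mid=4
a[mid]=-8<3: swap a[3],a[4]; lo=4,mid=5 → [-1, -6, 2, -8, 3, -5, -13, -7, 1, 6, 7, 5]
a[mid]=-5<3: swap a[4],a[5]; lo=5,mid=6 → [-1, -6, 2, -8, -5, 3, -13, -7, 1, 6, 7, 5]
a[mid]=-13<3: swap a[5],a[6]; lo=6,mid=7 → [-1, -6, 2, -8, -5, -13, 3, -7, 1, 6, 7, 5]
a[mid]=-7<3: swap a[6],a[7]; lo=7,mid=8 → [-1, -6, 2, -8, -5, -13, -7, 3, 1, 6, 7, 5]
a[mid]=1<3: swap a[7],a[8]; lo=8,mid=9 → [-1, -6, 2, -8, -5, -13, -7, 1, 3, 6, 7, 5]
a[mid]=6>3: swap a[9],a[9]; hi=8 → [-1, -6, 2, -8, -5, -13, -7, 1, 3, 6, 7, 5]
end: lo=8, hi=8; a = [-1, -6, 2, -8, -5, -13, -7, 1, 3, 6, 7, 5]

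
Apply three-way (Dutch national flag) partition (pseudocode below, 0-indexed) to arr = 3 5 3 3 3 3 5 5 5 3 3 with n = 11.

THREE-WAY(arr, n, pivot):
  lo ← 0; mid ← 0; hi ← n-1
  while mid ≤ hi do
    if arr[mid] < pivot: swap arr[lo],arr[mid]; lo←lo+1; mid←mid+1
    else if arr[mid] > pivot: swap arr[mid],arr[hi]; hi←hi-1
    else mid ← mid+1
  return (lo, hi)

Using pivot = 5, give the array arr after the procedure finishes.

3 3 3 3 3 3 3 5 5 5 5

lo=0 mid=0 hi=10
3<5: swap(0,0), lo=1 mid=1 ⇒ 3 5 3 3 3 3 5 5 5 3 3
5=5: mid=2
3<5: swap(1,2), lo=2 mid=3 ⇒ 3 3 5 3 3 3 5 5 5 3 3
3<5: swap(2,3), lo=3 mid=4 ⇒ 3 3 3 5 3 3 5 5 5 3 3
3<5: swap(3,4), lo=4 mid=5 ⇒ 3 3 3 3 5 3 5 5 5 3 3
3<5: swap(4,5), lo=5 mid=6 ⇒ 3 3 3 3 3 5 5 5 5 3 3
5=5: mid=7
5=5: mid=8
5=5: mid=9
3<5: swap(5,9), lo=6 mid=10 ⇒ 3 3 3 3 3 3 5 5 5 5 3
3<5: swap(6,10), lo=7 mid=11 ⇒ 3 3 3 3 3 3 3 5 5 5 5
done. lo=7 hi=10; arr=3 3 3 3 3 3 3 5 5 5 5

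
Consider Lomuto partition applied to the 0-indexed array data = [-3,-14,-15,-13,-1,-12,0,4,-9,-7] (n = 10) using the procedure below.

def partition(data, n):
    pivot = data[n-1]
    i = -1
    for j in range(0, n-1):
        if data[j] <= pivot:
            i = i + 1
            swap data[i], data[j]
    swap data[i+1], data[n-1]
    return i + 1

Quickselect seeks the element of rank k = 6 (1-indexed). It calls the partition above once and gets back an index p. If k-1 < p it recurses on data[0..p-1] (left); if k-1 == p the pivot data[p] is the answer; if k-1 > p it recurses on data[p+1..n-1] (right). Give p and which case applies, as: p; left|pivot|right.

5; pivot

pivot = data[9] = -7; i = -1
j=0: data[0]=-3 > -7 → no swap
j=1: data[1]=-14 ≤ -7 → i=0, swap data[0],data[1] → [-14,-3,-15,-13,-1,-12,0,4,-9,-7]
j=2: data[2]=-15 ≤ -7 → i=1, swap data[1],data[2] → [-14,-15,-3,-13,-1,-12,0,4,-9,-7]
j=3: data[3]=-13 ≤ -7 → i=2, swap data[2],data[3] → [-14,-15,-13,-3,-1,-12,0,4,-9,-7]
j=4: data[4]=-1 > -7 → no swap
j=5: data[5]=-12 ≤ -7 → i=3, swap data[3],data[5] → [-14,-15,-13,-12,-1,-3,0,4,-9,-7]
j=6: data[6]=0 > -7 → no swap
j=7: data[7]=4 > -7 → no swap
j=8: data[8]=-9 ≤ -7 → i=4, swap data[4],data[8] → [-14,-15,-13,-12,-9,-3,0,4,-1,-7]
final swap data[5],data[9] → [-14,-15,-13,-12,-9,-7,0,4,-1,-3]; return 5
p = 5; k-1 = 5 == 5 ⇒ pivot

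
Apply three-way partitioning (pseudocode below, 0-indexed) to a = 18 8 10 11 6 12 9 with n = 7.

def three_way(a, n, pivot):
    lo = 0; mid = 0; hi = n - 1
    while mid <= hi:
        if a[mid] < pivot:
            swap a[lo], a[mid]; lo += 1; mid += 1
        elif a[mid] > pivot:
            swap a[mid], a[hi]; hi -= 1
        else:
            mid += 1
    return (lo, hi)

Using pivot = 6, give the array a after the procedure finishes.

6 10 11 8 12 9 18

pivot = 6; lo=0, mid=0, hi=6
a[mid]=18>6: swap a[0],a[6]; hi=5 → 9 8 10 11 6 12 18
a[mid]=9>6: swap a[0],a[5]; hi=4 → 12 8 10 11 6 9 18
a[mid]=12>6: swap a[0],a[4]; hi=3 → 6 8 10 11 12 9 18
a[mid]=6=6: mid=1
a[mid]=8>6: swap a[1],a[3]; hi=2 → 6 11 10 8 12 9 18
a[mid]=11>6: swap a[1],a[2]; hi=1 → 6 10 11 8 12 9 18
a[mid]=10>6: swap a[1],a[1]; hi=0 → 6 10 11 8 12 9 18
end: lo=0, hi=0; a = 6 10 11 8 12 9 18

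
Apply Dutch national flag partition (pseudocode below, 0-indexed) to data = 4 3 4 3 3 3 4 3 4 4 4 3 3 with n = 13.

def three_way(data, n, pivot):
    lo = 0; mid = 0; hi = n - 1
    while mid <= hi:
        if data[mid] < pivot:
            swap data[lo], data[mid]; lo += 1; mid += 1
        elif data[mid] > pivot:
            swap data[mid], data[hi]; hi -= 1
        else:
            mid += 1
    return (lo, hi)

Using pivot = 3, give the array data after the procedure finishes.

lo=0 mid=0 hi=12
4>3: swap(0,12), hi=11 ⇒ 3 3 4 3 3 3 4 3 4 4 4 3 4
3=3: mid=1
3=3: mid=2
4>3: swap(2,11), hi=10 ⇒ 3 3 3 3 3 3 4 3 4 4 4 4 4
3=3: mid=3
3=3: mid=4
3=3: mid=5
3=3: mid=6
4>3: swap(6,10), hi=9 ⇒ 3 3 3 3 3 3 4 3 4 4 4 4 4
4>3: swap(6,9), hi=8 ⇒ 3 3 3 3 3 3 4 3 4 4 4 4 4
4>3: swap(6,8), hi=7 ⇒ 3 3 3 3 3 3 4 3 4 4 4 4 4
4>3: swap(6,7), hi=6 ⇒ 3 3 3 3 3 3 3 4 4 4 4 4 4
3=3: mid=7
done. lo=0 hi=6; data=3 3 3 3 3 3 3 4 4 4 4 4 4

3 3 3 3 3 3 3 4 4 4 4 4 4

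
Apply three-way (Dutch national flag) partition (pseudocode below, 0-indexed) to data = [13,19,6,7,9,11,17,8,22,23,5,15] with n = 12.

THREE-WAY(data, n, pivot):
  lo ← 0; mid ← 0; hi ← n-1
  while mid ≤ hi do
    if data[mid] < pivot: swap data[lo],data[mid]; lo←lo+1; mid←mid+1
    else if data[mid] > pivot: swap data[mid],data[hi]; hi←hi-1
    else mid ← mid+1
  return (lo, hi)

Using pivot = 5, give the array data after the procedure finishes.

[5,6,7,9,11,17,8,22,23,19,15,13]

lo=0 mid=0 hi=11
13>5: swap(0,11), hi=10 ⇒ [15,19,6,7,9,11,17,8,22,23,5,13]
15>5: swap(0,10), hi=9 ⇒ [5,19,6,7,9,11,17,8,22,23,15,13]
5=5: mid=1
19>5: swap(1,9), hi=8 ⇒ [5,23,6,7,9,11,17,8,22,19,15,13]
23>5: swap(1,8), hi=7 ⇒ [5,22,6,7,9,11,17,8,23,19,15,13]
22>5: swap(1,7), hi=6 ⇒ [5,8,6,7,9,11,17,22,23,19,15,13]
8>5: swap(1,6), hi=5 ⇒ [5,17,6,7,9,11,8,22,23,19,15,13]
17>5: swap(1,5), hi=4 ⇒ [5,11,6,7,9,17,8,22,23,19,15,13]
11>5: swap(1,4), hi=3 ⇒ [5,9,6,7,11,17,8,22,23,19,15,13]
9>5: swap(1,3), hi=2 ⇒ [5,7,6,9,11,17,8,22,23,19,15,13]
7>5: swap(1,2), hi=1 ⇒ [5,6,7,9,11,17,8,22,23,19,15,13]
6>5: swap(1,1), hi=0 ⇒ [5,6,7,9,11,17,8,22,23,19,15,13]
done. lo=0 hi=0; data=[5,6,7,9,11,17,8,22,23,19,15,13]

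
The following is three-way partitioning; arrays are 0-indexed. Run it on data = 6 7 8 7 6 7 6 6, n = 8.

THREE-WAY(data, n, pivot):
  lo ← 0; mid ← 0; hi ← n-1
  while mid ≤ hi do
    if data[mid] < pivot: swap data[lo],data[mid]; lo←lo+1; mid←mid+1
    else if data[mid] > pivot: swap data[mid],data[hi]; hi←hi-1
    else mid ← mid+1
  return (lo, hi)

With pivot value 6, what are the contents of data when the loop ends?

lo=0 mid=0 hi=7
6=6: mid=1
7>6: swap(1,7), hi=6 ⇒ 6 6 8 7 6 7 6 7
6=6: mid=2
8>6: swap(2,6), hi=5 ⇒ 6 6 6 7 6 7 8 7
6=6: mid=3
7>6: swap(3,5), hi=4 ⇒ 6 6 6 7 6 7 8 7
7>6: swap(3,4), hi=3 ⇒ 6 6 6 6 7 7 8 7
6=6: mid=4
done. lo=0 hi=3; data=6 6 6 6 7 7 8 7

6 6 6 6 7 7 8 7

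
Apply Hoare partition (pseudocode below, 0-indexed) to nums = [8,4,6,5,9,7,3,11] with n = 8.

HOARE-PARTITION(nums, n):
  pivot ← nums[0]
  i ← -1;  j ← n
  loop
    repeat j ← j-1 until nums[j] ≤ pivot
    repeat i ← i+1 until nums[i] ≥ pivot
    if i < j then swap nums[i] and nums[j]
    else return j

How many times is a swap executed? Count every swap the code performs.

2

pivot = nums[0] = 8; i = -1, j = 8
j→6 (nums[6]=3≤8), i→0 (nums[0]=8≥8); i<j, swap → [3,4,6,5,9,7,8,11]
j→5 (nums[5]=7≤8), i→4 (nums[4]=9≥8); i<j, swap → [3,4,6,5,7,9,8,11]
j→4, i→5; i≥j, return j=4. nums = [3,4,6,5,7,9,8,11]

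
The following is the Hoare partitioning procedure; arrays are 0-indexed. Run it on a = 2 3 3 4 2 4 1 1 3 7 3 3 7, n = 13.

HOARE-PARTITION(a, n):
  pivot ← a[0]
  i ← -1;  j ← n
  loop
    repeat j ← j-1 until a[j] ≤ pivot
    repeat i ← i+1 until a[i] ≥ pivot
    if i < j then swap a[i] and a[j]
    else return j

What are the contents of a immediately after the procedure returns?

pivot = a[0] = 2; i = -1, j = 13
j→7 (a[7]=1≤2), i→0 (a[0]=2≥2); i<j, swap → 1 3 3 4 2 4 1 2 3 7 3 3 7
j→6 (a[6]=1≤2), i→1 (a[1]=3≥2); i<j, swap → 1 1 3 4 2 4 3 2 3 7 3 3 7
j→4 (a[4]=2≤2), i→2 (a[2]=3≥2); i<j, swap → 1 1 2 4 3 4 3 2 3 7 3 3 7
j→2, i→3; i≥j, return j=2. a = 1 1 2 4 3 4 3 2 3 7 3 3 7

1 1 2 4 3 4 3 2 3 7 3 3 7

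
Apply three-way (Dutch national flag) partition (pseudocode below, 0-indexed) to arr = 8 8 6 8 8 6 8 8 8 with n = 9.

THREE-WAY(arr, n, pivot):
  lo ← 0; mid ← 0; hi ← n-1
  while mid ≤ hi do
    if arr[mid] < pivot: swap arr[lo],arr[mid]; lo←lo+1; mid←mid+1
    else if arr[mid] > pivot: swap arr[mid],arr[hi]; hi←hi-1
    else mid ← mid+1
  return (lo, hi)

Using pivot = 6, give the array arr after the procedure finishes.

lo=0 mid=0 hi=8
8>6: swap(0,8), hi=7 ⇒ 8 8 6 8 8 6 8 8 8
8>6: swap(0,7), hi=6 ⇒ 8 8 6 8 8 6 8 8 8
8>6: swap(0,6), hi=5 ⇒ 8 8 6 8 8 6 8 8 8
8>6: swap(0,5), hi=4 ⇒ 6 8 6 8 8 8 8 8 8
6=6: mid=1
8>6: swap(1,4), hi=3 ⇒ 6 8 6 8 8 8 8 8 8
8>6: swap(1,3), hi=2 ⇒ 6 8 6 8 8 8 8 8 8
8>6: swap(1,2), hi=1 ⇒ 6 6 8 8 8 8 8 8 8
6=6: mid=2
done. lo=0 hi=1; arr=6 6 8 8 8 8 8 8 8

6 6 8 8 8 8 8 8 8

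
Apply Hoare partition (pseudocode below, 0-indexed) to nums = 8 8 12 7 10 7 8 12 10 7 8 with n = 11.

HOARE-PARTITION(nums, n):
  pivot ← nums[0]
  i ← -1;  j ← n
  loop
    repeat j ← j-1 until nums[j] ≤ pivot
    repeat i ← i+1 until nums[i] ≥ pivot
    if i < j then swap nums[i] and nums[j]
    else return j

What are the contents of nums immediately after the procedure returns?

pivot=8
j stops at 10 (8), i stops at 0 (8); swap ⇒ 8 8 12 7 10 7 8 12 10 7 8
j stops at 9 (7), i stops at 1 (8); swap ⇒ 8 7 12 7 10 7 8 12 10 8 8
j stops at 6 (8), i stops at 2 (12); swap ⇒ 8 7 8 7 10 7 12 12 10 8 8
j stops at 5 (7), i stops at 4 (10); swap ⇒ 8 7 8 7 7 10 12 12 10 8 8
j stops at 4, i stops at 5; i≥j ⇒ return 4. nums=8 7 8 7 7 10 12 12 10 8 8

8 7 8 7 7 10 12 12 10 8 8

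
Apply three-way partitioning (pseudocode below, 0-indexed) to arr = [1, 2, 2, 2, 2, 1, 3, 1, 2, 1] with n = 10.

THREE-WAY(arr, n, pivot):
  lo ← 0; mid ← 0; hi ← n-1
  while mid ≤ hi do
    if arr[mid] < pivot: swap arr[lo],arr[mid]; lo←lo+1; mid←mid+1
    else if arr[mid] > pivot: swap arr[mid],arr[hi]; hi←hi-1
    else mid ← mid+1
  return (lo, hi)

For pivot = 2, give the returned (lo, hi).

pivot = 2; lo=0, mid=0, hi=9
arr[mid]=1<2: swap arr[0],arr[0]; lo=1,mid=1 → [1, 2, 2, 2, 2, 1, 3, 1, 2, 1]
arr[mid]=2=2: mid=2
arr[mid]=2=2: mid=3
arr[mid]=2=2: mid=4
arr[mid]=2=2: mid=5
arr[mid]=1<2: swap arr[1],arr[5]; lo=2,mid=6 → [1, 1, 2, 2, 2, 2, 3, 1, 2, 1]
arr[mid]=3>2: swap arr[6],arr[9]; hi=8 → [1, 1, 2, 2, 2, 2, 1, 1, 2, 3]
arr[mid]=1<2: swap arr[2],arr[6]; lo=3,mid=7 → [1, 1, 1, 2, 2, 2, 2, 1, 2, 3]
arr[mid]=1<2: swap arr[3],arr[7]; lo=4,mid=8 → [1, 1, 1, 1, 2, 2, 2, 2, 2, 3]
arr[mid]=2=2: mid=9
end: lo=4, hi=8; arr = [1, 1, 1, 1, 2, 2, 2, 2, 2, 3]

(4, 8)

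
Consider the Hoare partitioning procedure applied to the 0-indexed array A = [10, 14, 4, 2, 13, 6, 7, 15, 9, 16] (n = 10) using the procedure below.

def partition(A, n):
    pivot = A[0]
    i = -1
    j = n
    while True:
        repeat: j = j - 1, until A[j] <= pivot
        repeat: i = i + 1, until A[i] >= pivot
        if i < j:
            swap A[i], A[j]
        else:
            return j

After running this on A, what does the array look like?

pivot = A[0] = 10; i = -1, j = 10
j→8 (A[8]=9≤10), i→0 (A[0]=10≥10); i<j, swap → [9, 14, 4, 2, 13, 6, 7, 15, 10, 16]
j→6 (A[6]=7≤10), i→1 (A[1]=14≥10); i<j, swap → [9, 7, 4, 2, 13, 6, 14, 15, 10, 16]
j→5 (A[5]=6≤10), i→4 (A[4]=13≥10); i<j, swap → [9, 7, 4, 2, 6, 13, 14, 15, 10, 16]
j→4, i→5; i≥j, return j=4. A = [9, 7, 4, 2, 6, 13, 14, 15, 10, 16]

[9, 7, 4, 2, 6, 13, 14, 15, 10, 16]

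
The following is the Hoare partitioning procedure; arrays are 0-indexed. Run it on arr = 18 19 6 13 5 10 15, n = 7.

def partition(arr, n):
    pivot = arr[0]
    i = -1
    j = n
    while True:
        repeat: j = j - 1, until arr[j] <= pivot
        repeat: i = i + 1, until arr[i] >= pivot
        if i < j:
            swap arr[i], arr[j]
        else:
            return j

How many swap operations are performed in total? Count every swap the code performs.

2

pivot=18
j stops at 6 (15), i stops at 0 (18); swap ⇒ 15 19 6 13 5 10 18
j stops at 5 (10), i stops at 1 (19); swap ⇒ 15 10 6 13 5 19 18
j stops at 4, i stops at 5; i≥j ⇒ return 4. arr=15 10 6 13 5 19 18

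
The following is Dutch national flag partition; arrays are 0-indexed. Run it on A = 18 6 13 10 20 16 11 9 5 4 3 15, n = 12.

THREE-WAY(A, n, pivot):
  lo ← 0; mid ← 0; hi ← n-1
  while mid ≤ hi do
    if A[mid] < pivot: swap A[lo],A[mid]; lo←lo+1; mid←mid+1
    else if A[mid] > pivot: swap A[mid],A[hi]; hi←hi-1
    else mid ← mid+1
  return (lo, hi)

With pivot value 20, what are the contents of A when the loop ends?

18 6 13 10 16 11 9 5 4 3 15 20

lo=0 mid=0 hi=11
18<20: swap(0,0), lo=1 mid=1 ⇒ 18 6 13 10 20 16 11 9 5 4 3 15
6<20: swap(1,1), lo=2 mid=2 ⇒ 18 6 13 10 20 16 11 9 5 4 3 15
13<20: swap(2,2), lo=3 mid=3 ⇒ 18 6 13 10 20 16 11 9 5 4 3 15
10<20: swap(3,3), lo=4 mid=4 ⇒ 18 6 13 10 20 16 11 9 5 4 3 15
20=20: mid=5
16<20: swap(4,5), lo=5 mid=6 ⇒ 18 6 13 10 16 20 11 9 5 4 3 15
11<20: swap(5,6), lo=6 mid=7 ⇒ 18 6 13 10 16 11 20 9 5 4 3 15
9<20: swap(6,7), lo=7 mid=8 ⇒ 18 6 13 10 16 11 9 20 5 4 3 15
5<20: swap(7,8), lo=8 mid=9 ⇒ 18 6 13 10 16 11 9 5 20 4 3 15
4<20: swap(8,9), lo=9 mid=10 ⇒ 18 6 13 10 16 11 9 5 4 20 3 15
3<20: swap(9,10), lo=10 mid=11 ⇒ 18 6 13 10 16 11 9 5 4 3 20 15
15<20: swap(10,11), lo=11 mid=12 ⇒ 18 6 13 10 16 11 9 5 4 3 15 20
done. lo=11 hi=11; A=18 6 13 10 16 11 9 5 4 3 15 20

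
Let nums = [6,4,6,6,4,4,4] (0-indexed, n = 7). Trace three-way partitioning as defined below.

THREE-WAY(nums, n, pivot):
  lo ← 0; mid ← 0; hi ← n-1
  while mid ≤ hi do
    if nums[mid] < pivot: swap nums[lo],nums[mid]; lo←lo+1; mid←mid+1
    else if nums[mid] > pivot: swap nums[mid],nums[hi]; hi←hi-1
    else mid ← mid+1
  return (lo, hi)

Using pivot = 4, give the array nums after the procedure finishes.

pivot = 4; lo=0, mid=0, hi=6
nums[mid]=6>4: swap nums[0],nums[6]; hi=5 → [4,4,6,6,4,4,6]
nums[mid]=4=4: mid=1
nums[mid]=4=4: mid=2
nums[mid]=6>4: swap nums[2],nums[5]; hi=4 → [4,4,4,6,4,6,6]
nums[mid]=4=4: mid=3
nums[mid]=6>4: swap nums[3],nums[4]; hi=3 → [4,4,4,4,6,6,6]
nums[mid]=4=4: mid=4
end: lo=0, hi=3; nums = [4,4,4,4,6,6,6]

[4,4,4,4,6,6,6]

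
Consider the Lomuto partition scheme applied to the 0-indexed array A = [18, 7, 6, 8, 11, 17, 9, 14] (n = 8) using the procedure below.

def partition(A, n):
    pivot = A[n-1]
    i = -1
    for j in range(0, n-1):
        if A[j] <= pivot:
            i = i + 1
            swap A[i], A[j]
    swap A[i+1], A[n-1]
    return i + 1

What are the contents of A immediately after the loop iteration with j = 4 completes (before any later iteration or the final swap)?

pivot=14, i=-1
j=0: 18>14, skip
j=1: 7≤14, i=0, swap(0,1) ⇒ [7, 18, 6, 8, 11, 17, 9, 14]
j=2: 6≤14, i=1, swap(1,2) ⇒ [7, 6, 18, 8, 11, 17, 9, 14]
j=3: 8≤14, i=2, swap(2,3) ⇒ [7, 6, 8, 18, 11, 17, 9, 14]
j=4: 11≤14, i=3, swap(3,4) ⇒ [7, 6, 8, 11, 18, 17, 9, 14]
(after j=4) A = [7, 6, 8, 11, 18, 17, 9, 14]

[7, 6, 8, 11, 18, 17, 9, 14]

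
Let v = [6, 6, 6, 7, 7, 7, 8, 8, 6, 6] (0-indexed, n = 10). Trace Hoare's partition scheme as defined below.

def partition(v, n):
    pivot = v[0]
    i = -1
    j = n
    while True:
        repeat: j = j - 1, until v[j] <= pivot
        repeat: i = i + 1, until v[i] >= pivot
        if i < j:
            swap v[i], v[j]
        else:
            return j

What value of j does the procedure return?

2

pivot=6
j stops at 9 (6), i stops at 0 (6); swap ⇒ [6, 6, 6, 7, 7, 7, 8, 8, 6, 6]
j stops at 8 (6), i stops at 1 (6); swap ⇒ [6, 6, 6, 7, 7, 7, 8, 8, 6, 6]
j stops at 2, i stops at 2; i≥j ⇒ return 2. v=[6, 6, 6, 7, 7, 7, 8, 8, 6, 6]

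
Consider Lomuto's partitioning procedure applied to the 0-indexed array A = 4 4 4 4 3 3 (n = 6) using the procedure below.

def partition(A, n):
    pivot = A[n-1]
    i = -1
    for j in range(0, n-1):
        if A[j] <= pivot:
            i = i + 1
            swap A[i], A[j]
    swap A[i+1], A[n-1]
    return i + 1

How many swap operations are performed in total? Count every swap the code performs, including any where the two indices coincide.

2

pivot=3, i=-1
j=0: 4>3, skip
j=1: 4>3, skip
j=2: 4>3, skip
j=3: 4>3, skip
j=4: 3≤3, i=0, swap(0,4) ⇒ 3 4 4 4 4 3
swap(1,5) ⇒ 3 3 4 4 4 4; return 1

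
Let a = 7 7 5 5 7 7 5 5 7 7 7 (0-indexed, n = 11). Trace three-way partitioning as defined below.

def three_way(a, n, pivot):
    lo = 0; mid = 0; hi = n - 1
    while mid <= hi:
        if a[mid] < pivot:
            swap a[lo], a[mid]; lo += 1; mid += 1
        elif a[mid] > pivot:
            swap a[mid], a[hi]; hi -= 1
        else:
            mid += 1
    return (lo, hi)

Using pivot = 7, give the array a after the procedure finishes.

5 5 5 5 7 7 7 7 7 7 7

lo=0 mid=0 hi=10
7=7: mid=1
7=7: mid=2
5<7: swap(0,2), lo=1 mid=3 ⇒ 5 7 7 5 7 7 5 5 7 7 7
5<7: swap(1,3), lo=2 mid=4 ⇒ 5 5 7 7 7 7 5 5 7 7 7
7=7: mid=5
7=7: mid=6
5<7: swap(2,6), lo=3 mid=7 ⇒ 5 5 5 7 7 7 7 5 7 7 7
5<7: swap(3,7), lo=4 mid=8 ⇒ 5 5 5 5 7 7 7 7 7 7 7
7=7: mid=9
7=7: mid=10
7=7: mid=11
done. lo=4 hi=10; a=5 5 5 5 7 7 7 7 7 7 7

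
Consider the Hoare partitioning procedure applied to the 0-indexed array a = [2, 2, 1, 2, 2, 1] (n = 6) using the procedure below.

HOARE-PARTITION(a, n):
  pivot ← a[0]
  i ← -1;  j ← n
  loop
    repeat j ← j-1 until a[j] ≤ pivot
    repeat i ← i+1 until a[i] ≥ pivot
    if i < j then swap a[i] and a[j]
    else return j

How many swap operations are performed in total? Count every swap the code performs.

pivot=2
j stops at 5 (1), i stops at 0 (2); swap ⇒ [1, 2, 1, 2, 2, 2]
j stops at 4 (2), i stops at 1 (2); swap ⇒ [1, 2, 1, 2, 2, 2]
j stops at 3, i stops at 3; i≥j ⇒ return 3. a=[1, 2, 1, 2, 2, 2]

2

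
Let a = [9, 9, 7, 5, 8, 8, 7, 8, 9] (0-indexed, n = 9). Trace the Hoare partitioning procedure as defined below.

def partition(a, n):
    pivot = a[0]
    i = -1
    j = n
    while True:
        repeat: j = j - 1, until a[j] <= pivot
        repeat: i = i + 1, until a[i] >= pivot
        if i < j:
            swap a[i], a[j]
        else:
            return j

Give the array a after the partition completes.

pivot=9
j stops at 8 (9), i stops at 0 (9); swap ⇒ [9, 9, 7, 5, 8, 8, 7, 8, 9]
j stops at 7 (8), i stops at 1 (9); swap ⇒ [9, 8, 7, 5, 8, 8, 7, 9, 9]
j stops at 6, i stops at 7; i≥j ⇒ return 6. a=[9, 8, 7, 5, 8, 8, 7, 9, 9]

[9, 8, 7, 5, 8, 8, 7, 9, 9]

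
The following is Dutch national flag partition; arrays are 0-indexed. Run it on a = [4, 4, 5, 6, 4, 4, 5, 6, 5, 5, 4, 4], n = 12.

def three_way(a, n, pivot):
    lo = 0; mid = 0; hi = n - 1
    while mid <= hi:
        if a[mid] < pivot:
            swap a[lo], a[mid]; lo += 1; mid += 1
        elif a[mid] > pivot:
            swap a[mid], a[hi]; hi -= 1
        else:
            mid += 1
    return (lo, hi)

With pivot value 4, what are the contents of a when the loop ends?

pivot = 4; lo=0, mid=0, hi=11
a[mid]=4=4: mid=1
a[mid]=4=4: mid=2
a[mid]=5>4: swap a[2],a[11]; hi=10 → [4, 4, 4, 6, 4, 4, 5, 6, 5, 5, 4, 5]
a[mid]=4=4: mid=3
a[mid]=6>4: swap a[3],a[10]; hi=9 → [4, 4, 4, 4, 4, 4, 5, 6, 5, 5, 6, 5]
a[mid]=4=4: mid=4
a[mid]=4=4: mid=5
a[mid]=4=4: mid=6
a[mid]=5>4: swap a[6],a[9]; hi=8 → [4, 4, 4, 4, 4, 4, 5, 6, 5, 5, 6, 5]
a[mid]=5>4: swap a[6],a[8]; hi=7 → [4, 4, 4, 4, 4, 4, 5, 6, 5, 5, 6, 5]
a[mid]=5>4: swap a[6],a[7]; hi=6 → [4, 4, 4, 4, 4, 4, 6, 5, 5, 5, 6, 5]
a[mid]=6>4: swap a[6],a[6]; hi=5 → [4, 4, 4, 4, 4, 4, 6, 5, 5, 5, 6, 5]
end: lo=0, hi=5; a = [4, 4, 4, 4, 4, 4, 6, 5, 5, 5, 6, 5]

[4, 4, 4, 4, 4, 4, 6, 5, 5, 5, 6, 5]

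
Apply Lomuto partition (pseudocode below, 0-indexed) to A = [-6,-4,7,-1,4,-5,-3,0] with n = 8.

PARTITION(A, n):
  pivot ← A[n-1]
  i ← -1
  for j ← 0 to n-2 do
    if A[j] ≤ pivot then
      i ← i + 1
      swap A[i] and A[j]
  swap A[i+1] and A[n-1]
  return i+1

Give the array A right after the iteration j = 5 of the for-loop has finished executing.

pivot = A[7] = 0; i = -1
j=0: A[0]=-6 ≤ 0 → i=0, swap A[0],A[0] (no change) → [-6,-4,7,-1,4,-5,-3,0]
j=1: A[1]=-4 ≤ 0 → i=1, swap A[1],A[1] (no change) → [-6,-4,7,-1,4,-5,-3,0]
j=2: A[2]=7 > 0 → no swap
j=3: A[3]=-1 ≤ 0 → i=2, swap A[2],A[3] → [-6,-4,-1,7,4,-5,-3,0]
j=4: A[4]=4 > 0 → no swap
j=5: A[5]=-5 ≤ 0 → i=3, swap A[3],A[5] → [-6,-4,-1,-5,4,7,-3,0]
(after j=5) A = [-6,-4,-1,-5,4,7,-3,0]

[-6,-4,-1,-5,4,7,-3,0]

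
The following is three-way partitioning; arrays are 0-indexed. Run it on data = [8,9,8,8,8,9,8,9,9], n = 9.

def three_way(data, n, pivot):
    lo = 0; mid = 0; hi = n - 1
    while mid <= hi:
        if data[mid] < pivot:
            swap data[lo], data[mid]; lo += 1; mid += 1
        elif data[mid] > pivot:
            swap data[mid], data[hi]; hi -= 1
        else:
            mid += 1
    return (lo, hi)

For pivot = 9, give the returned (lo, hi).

pivot = 9; lo=0, mid=0, hi=8
data[mid]=8<9: swap data[0],data[0]; lo=1,mid=1 → [8,9,8,8,8,9,8,9,9]
data[mid]=9=9: mid=2
data[mid]=8<9: swap data[1],data[2]; lo=2,mid=3 → [8,8,9,8,8,9,8,9,9]
data[mid]=8<9: swap data[2],data[3]; lo=3,mid=4 → [8,8,8,9,8,9,8,9,9]
data[mid]=8<9: swap data[3],data[4]; lo=4,mid=5 → [8,8,8,8,9,9,8,9,9]
data[mid]=9=9: mid=6
data[mid]=8<9: swap data[4],data[6]; lo=5,mid=7 → [8,8,8,8,8,9,9,9,9]
data[mid]=9=9: mid=8
data[mid]=9=9: mid=9
end: lo=5, hi=8; data = [8,8,8,8,8,9,9,9,9]

(5, 8)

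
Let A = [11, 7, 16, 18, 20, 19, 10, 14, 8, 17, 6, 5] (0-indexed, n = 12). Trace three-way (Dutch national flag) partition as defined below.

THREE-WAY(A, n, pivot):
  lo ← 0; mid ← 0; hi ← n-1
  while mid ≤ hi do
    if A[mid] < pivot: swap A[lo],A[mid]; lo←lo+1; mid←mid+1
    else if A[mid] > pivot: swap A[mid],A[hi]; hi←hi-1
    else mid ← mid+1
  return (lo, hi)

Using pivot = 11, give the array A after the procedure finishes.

pivot = 11; lo=0, mid=0, hi=11
A[mid]=11=11: mid=1
A[mid]=7<11: swap A[0],A[1]; lo=1,mid=2 → [7, 11, 16, 18, 20, 19, 10, 14, 8, 17, 6, 5]
A[mid]=16>11: swap A[2],A[11]; hi=10 → [7, 11, 5, 18, 20, 19, 10, 14, 8, 17, 6, 16]
A[mid]=5<11: swap A[1],A[2]; lo=2,mid=3 → [7, 5, 11, 18, 20, 19, 10, 14, 8, 17, 6, 16]
A[mid]=18>11: swap A[3],A[10]; hi=9 → [7, 5, 11, 6, 20, 19, 10, 14, 8, 17, 18, 16]
A[mid]=6<11: swap A[2],A[3]; lo=3,mid=4 → [7, 5, 6, 11, 20, 19, 10, 14, 8, 17, 18, 16]
A[mid]=20>11: swap A[4],A[9]; hi=8 → [7, 5, 6, 11, 17, 19, 10, 14, 8, 20, 18, 16]
A[mid]=17>11: swap A[4],A[8]; hi=7 → [7, 5, 6, 11, 8, 19, 10, 14, 17, 20, 18, 16]
A[mid]=8<11: swap A[3],A[4]; lo=4,mid=5 → [7, 5, 6, 8, 11, 19, 10, 14, 17, 20, 18, 16]
A[mid]=19>11: swap A[5],A[7]; hi=6 → [7, 5, 6, 8, 11, 14, 10, 19, 17, 20, 18, 16]
A[mid]=14>11: swap A[5],A[6]; hi=5 → [7, 5, 6, 8, 11, 10, 14, 19, 17, 20, 18, 16]
A[mid]=10<11: swap A[4],A[5]; lo=5,mid=6 → [7, 5, 6, 8, 10, 11, 14, 19, 17, 20, 18, 16]
end: lo=5, hi=5; A = [7, 5, 6, 8, 10, 11, 14, 19, 17, 20, 18, 16]

[7, 5, 6, 8, 10, 11, 14, 19, 17, 20, 18, 16]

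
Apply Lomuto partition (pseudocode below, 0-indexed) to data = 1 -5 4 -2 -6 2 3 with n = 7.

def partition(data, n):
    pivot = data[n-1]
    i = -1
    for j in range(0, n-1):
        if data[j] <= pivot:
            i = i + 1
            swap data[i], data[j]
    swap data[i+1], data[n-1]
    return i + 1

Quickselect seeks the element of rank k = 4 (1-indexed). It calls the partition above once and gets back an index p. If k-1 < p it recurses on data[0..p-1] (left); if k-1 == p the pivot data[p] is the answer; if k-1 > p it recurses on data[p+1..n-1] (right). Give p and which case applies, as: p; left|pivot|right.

5; left

pivot=3, i=-1
j=0: 1≤3, i=0, swap(0,0) ⇒ 1 -5 4 -2 -6 2 3
j=1: -5≤3, i=1, swap(1,1) ⇒ 1 -5 4 -2 -6 2 3
j=2: 4>3, skip
j=3: -2≤3, i=2, swap(2,3) ⇒ 1 -5 -2 4 -6 2 3
j=4: -6≤3, i=3, swap(3,4) ⇒ 1 -5 -2 -6 4 2 3
j=5: 2≤3, i=4, swap(4,5) ⇒ 1 -5 -2 -6 2 4 3
swap(5,6) ⇒ 1 -5 -2 -6 2 3 4; return 5
p = 5; k-1 = 3 < 5 ⇒ left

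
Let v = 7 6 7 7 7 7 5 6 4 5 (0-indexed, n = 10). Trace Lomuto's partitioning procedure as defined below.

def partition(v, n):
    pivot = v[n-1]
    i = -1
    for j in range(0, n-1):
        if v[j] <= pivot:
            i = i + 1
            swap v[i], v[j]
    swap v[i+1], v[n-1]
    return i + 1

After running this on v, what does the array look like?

5 4 5 7 7 7 7 6 6 7

pivot = v[9] = 5; i = -1
j=0: v[0]=7 > 5 → no swap
j=1: v[1]=6 > 5 → no swap
j=2: v[2]=7 > 5 → no swap
j=3: v[3]=7 > 5 → no swap
j=4: v[4]=7 > 5 → no swap
j=5: v[5]=7 > 5 → no swap
j=6: v[6]=5 ≤ 5 → i=0, swap v[0],v[6] → 5 6 7 7 7 7 7 6 4 5
j=7: v[7]=6 > 5 → no swap
j=8: v[8]=4 ≤ 5 → i=1, swap v[1],v[8] → 5 4 7 7 7 7 7 6 6 5
final swap v[2],v[9] → 5 4 5 7 7 7 7 6 6 7; return 2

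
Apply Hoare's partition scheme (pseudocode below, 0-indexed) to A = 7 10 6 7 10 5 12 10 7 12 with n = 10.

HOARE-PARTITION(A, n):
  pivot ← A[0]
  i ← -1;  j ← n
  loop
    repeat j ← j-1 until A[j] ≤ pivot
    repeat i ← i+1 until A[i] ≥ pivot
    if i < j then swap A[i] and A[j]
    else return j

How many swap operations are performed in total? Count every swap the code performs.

2

pivot=7
j stops at 8 (7), i stops at 0 (7); swap ⇒ 7 10 6 7 10 5 12 10 7 12
j stops at 5 (5), i stops at 1 (10); swap ⇒ 7 5 6 7 10 10 12 10 7 12
j stops at 3, i stops at 3; i≥j ⇒ return 3. A=7 5 6 7 10 10 12 10 7 12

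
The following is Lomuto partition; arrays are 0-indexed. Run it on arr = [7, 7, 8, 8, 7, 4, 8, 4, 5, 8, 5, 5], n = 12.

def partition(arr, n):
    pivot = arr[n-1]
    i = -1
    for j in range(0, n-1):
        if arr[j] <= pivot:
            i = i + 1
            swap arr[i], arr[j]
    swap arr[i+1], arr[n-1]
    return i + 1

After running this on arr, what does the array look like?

[4, 4, 5, 5, 5, 7, 8, 7, 8, 8, 8, 7]

pivot = arr[11] = 5; i = -1
j=0: arr[0]=7 > 5 → no swap
j=1: arr[1]=7 > 5 → no swap
j=2: arr[2]=8 > 5 → no swap
j=3: arr[3]=8 > 5 → no swap
j=4: arr[4]=7 > 5 → no swap
j=5: arr[5]=4 ≤ 5 → i=0, swap arr[0],arr[5] → [4, 7, 8, 8, 7, 7, 8, 4, 5, 8, 5, 5]
j=6: arr[6]=8 > 5 → no swap
j=7: arr[7]=4 ≤ 5 → i=1, swap arr[1],arr[7] → [4, 4, 8, 8, 7, 7, 8, 7, 5, 8, 5, 5]
j=8: arr[8]=5 ≤ 5 → i=2, swap arr[2],arr[8] → [4, 4, 5, 8, 7, 7, 8, 7, 8, 8, 5, 5]
j=9: arr[9]=8 > 5 → no swap
j=10: arr[10]=5 ≤ 5 → i=3, swap arr[3],arr[10] → [4, 4, 5, 5, 7, 7, 8, 7, 8, 8, 8, 5]
final swap arr[4],arr[11] → [4, 4, 5, 5, 5, 7, 8, 7, 8, 8, 8, 7]; return 4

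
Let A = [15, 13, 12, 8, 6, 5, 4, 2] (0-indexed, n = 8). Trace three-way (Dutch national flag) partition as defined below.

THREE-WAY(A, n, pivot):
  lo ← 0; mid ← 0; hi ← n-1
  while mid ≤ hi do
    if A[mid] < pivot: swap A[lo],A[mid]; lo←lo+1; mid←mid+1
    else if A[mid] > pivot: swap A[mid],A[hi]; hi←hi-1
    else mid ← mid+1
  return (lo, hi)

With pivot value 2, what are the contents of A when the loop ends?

[2, 12, 8, 6, 5, 4, 13, 15]

pivot = 2; lo=0, mid=0, hi=7
A[mid]=15>2: swap A[0],A[7]; hi=6 → [2, 13, 12, 8, 6, 5, 4, 15]
A[mid]=2=2: mid=1
A[mid]=13>2: swap A[1],A[6]; hi=5 → [2, 4, 12, 8, 6, 5, 13, 15]
A[mid]=4>2: swap A[1],A[5]; hi=4 → [2, 5, 12, 8, 6, 4, 13, 15]
A[mid]=5>2: swap A[1],A[4]; hi=3 → [2, 6, 12, 8, 5, 4, 13, 15]
A[mid]=6>2: swap A[1],A[3]; hi=2 → [2, 8, 12, 6, 5, 4, 13, 15]
A[mid]=8>2: swap A[1],A[2]; hi=1 → [2, 12, 8, 6, 5, 4, 13, 15]
A[mid]=12>2: swap A[1],A[1]; hi=0 → [2, 12, 8, 6, 5, 4, 13, 15]
end: lo=0, hi=0; A = [2, 12, 8, 6, 5, 4, 13, 15]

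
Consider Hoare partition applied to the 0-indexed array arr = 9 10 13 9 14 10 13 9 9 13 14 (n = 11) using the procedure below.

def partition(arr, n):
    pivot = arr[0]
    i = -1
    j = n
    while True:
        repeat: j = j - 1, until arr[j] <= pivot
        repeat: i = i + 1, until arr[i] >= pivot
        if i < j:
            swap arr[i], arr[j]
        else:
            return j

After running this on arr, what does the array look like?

pivot = arr[0] = 9; i = -1, j = 11
j→8 (arr[8]=9≤9), i→0 (arr[0]=9≥9); i<j, swap → 9 10 13 9 14 10 13 9 9 13 14
j→7 (arr[7]=9≤9), i→1 (arr[1]=10≥9); i<j, swap → 9 9 13 9 14 10 13 10 9 13 14
j→3 (arr[3]=9≤9), i→2 (arr[2]=13≥9); i<j, swap → 9 9 9 13 14 10 13 10 9 13 14
j→2, i→3; i≥j, return j=2. arr = 9 9 9 13 14 10 13 10 9 13 14

9 9 9 13 14 10 13 10 9 13 14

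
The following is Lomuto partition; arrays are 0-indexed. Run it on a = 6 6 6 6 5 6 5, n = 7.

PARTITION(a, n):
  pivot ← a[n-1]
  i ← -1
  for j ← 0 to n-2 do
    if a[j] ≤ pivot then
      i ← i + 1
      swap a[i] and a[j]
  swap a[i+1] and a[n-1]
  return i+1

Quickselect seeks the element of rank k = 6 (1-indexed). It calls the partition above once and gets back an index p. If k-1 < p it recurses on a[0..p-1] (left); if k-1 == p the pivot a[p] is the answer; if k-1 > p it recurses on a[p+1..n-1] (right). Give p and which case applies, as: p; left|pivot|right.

pivot=5, i=-1
j=0: 6>5, skip
j=1: 6>5, skip
j=2: 6>5, skip
j=3: 6>5, skip
j=4: 5≤5, i=0, swap(0,4) ⇒ 5 6 6 6 6 6 5
j=5: 6>5, skip
swap(1,6) ⇒ 5 5 6 6 6 6 6; return 1
p = 1; k-1 = 5 > 1 ⇒ right

1; right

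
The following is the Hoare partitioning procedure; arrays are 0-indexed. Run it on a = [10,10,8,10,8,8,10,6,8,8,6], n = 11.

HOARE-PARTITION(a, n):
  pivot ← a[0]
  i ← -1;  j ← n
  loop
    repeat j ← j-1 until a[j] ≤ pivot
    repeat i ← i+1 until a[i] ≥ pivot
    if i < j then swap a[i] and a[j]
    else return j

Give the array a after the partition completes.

[6,8,8,8,8,8,6,10,10,10,10]

pivot=10
j stops at 10 (6), i stops at 0 (10); swap ⇒ [6,10,8,10,8,8,10,6,8,8,10]
j stops at 9 (8), i stops at 1 (10); swap ⇒ [6,8,8,10,8,8,10,6,8,10,10]
j stops at 8 (8), i stops at 3 (10); swap ⇒ [6,8,8,8,8,8,10,6,10,10,10]
j stops at 7 (6), i stops at 6 (10); swap ⇒ [6,8,8,8,8,8,6,10,10,10,10]
j stops at 6, i stops at 7; i≥j ⇒ return 6. a=[6,8,8,8,8,8,6,10,10,10,10]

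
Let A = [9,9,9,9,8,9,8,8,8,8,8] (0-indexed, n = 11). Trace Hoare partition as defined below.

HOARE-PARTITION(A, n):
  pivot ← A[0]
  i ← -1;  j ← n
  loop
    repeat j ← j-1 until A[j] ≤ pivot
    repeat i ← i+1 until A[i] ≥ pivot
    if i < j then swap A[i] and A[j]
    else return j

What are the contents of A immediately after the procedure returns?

pivot = A[0] = 9; i = -1, j = 11
j→10 (A[10]=8≤9), i→0 (A[0]=9≥9); i<j, swap → [8,9,9,9,8,9,8,8,8,8,9]
j→9 (A[9]=8≤9), i→1 (A[1]=9≥9); i<j, swap → [8,8,9,9,8,9,8,8,8,9,9]
j→8 (A[8]=8≤9), i→2 (A[2]=9≥9); i<j, swap → [8,8,8,9,8,9,8,8,9,9,9]
j→7 (A[7]=8≤9), i→3 (A[3]=9≥9); i<j, swap → [8,8,8,8,8,9,8,9,9,9,9]
j→6 (A[6]=8≤9), i→5 (A[5]=9≥9); i<j, swap → [8,8,8,8,8,8,9,9,9,9,9]
j→5, i→6; i≥j, return j=5. A = [8,8,8,8,8,8,9,9,9,9,9]

[8,8,8,8,8,8,9,9,9,9,9]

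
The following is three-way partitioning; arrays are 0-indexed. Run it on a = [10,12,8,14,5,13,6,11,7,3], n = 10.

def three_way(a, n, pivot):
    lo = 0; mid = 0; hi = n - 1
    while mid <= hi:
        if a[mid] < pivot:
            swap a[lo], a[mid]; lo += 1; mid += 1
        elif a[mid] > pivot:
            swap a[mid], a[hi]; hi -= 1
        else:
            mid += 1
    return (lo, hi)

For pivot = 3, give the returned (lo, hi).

(0, 0)

pivot = 3; lo=0, mid=0, hi=9
a[mid]=10>3: swap a[0],a[9]; hi=8 → [3,12,8,14,5,13,6,11,7,10]
a[mid]=3=3: mid=1
a[mid]=12>3: swap a[1],a[8]; hi=7 → [3,7,8,14,5,13,6,11,12,10]
a[mid]=7>3: swap a[1],a[7]; hi=6 → [3,11,8,14,5,13,6,7,12,10]
a[mid]=11>3: swap a[1],a[6]; hi=5 → [3,6,8,14,5,13,11,7,12,10]
a[mid]=6>3: swap a[1],a[5]; hi=4 → [3,13,8,14,5,6,11,7,12,10]
a[mid]=13>3: swap a[1],a[4]; hi=3 → [3,5,8,14,13,6,11,7,12,10]
a[mid]=5>3: swap a[1],a[3]; hi=2 → [3,14,8,5,13,6,11,7,12,10]
a[mid]=14>3: swap a[1],a[2]; hi=1 → [3,8,14,5,13,6,11,7,12,10]
a[mid]=8>3: swap a[1],a[1]; hi=0 → [3,8,14,5,13,6,11,7,12,10]
end: lo=0, hi=0; a = [3,8,14,5,13,6,11,7,12,10]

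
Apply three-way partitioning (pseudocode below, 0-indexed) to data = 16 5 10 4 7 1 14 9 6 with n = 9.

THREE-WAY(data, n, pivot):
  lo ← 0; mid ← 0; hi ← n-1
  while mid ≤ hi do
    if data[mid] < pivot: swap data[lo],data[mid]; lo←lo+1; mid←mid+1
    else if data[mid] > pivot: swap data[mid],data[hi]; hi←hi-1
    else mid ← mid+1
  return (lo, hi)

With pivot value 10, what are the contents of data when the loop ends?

6 5 4 7 1 9 10 14 16

lo=0 mid=0 hi=8
16>10: swap(0,8), hi=7 ⇒ 6 5 10 4 7 1 14 9 16
6<10: swap(0,0), lo=1 mid=1 ⇒ 6 5 10 4 7 1 14 9 16
5<10: swap(1,1), lo=2 mid=2 ⇒ 6 5 10 4 7 1 14 9 16
10=10: mid=3
4<10: swap(2,3), lo=3 mid=4 ⇒ 6 5 4 10 7 1 14 9 16
7<10: swap(3,4), lo=4 mid=5 ⇒ 6 5 4 7 10 1 14 9 16
1<10: swap(4,5), lo=5 mid=6 ⇒ 6 5 4 7 1 10 14 9 16
14>10: swap(6,7), hi=6 ⇒ 6 5 4 7 1 10 9 14 16
9<10: swap(5,6), lo=6 mid=7 ⇒ 6 5 4 7 1 9 10 14 16
done. lo=6 hi=6; data=6 5 4 7 1 9 10 14 16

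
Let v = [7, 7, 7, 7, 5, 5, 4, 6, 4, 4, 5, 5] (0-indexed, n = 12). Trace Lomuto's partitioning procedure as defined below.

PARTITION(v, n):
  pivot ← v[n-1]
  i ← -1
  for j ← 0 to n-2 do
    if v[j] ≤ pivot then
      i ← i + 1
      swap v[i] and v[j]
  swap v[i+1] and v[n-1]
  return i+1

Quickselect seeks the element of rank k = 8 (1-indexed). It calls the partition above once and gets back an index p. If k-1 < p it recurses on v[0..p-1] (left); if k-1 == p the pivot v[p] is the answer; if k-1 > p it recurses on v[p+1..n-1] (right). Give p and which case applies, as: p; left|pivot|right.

6; right

pivot=5, i=-1
j=0: 7>5, skip
j=1: 7>5, skip
j=2: 7>5, skip
j=3: 7>5, skip
j=4: 5≤5, i=0, swap(0,4) ⇒ [5, 7, 7, 7, 7, 5, 4, 6, 4, 4, 5, 5]
j=5: 5≤5, i=1, swap(1,5) ⇒ [5, 5, 7, 7, 7, 7, 4, 6, 4, 4, 5, 5]
j=6: 4≤5, i=2, swap(2,6) ⇒ [5, 5, 4, 7, 7, 7, 7, 6, 4, 4, 5, 5]
j=7: 6>5, skip
j=8: 4≤5, i=3, swap(3,8) ⇒ [5, 5, 4, 4, 7, 7, 7, 6, 7, 4, 5, 5]
j=9: 4≤5, i=4, swap(4,9) ⇒ [5, 5, 4, 4, 4, 7, 7, 6, 7, 7, 5, 5]
j=10: 5≤5, i=5, swap(5,10) ⇒ [5, 5, 4, 4, 4, 5, 7, 6, 7, 7, 7, 5]
swap(6,11) ⇒ [5, 5, 4, 4, 4, 5, 5, 6, 7, 7, 7, 7]; return 6
p = 6; k-1 = 7 > 6 ⇒ right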